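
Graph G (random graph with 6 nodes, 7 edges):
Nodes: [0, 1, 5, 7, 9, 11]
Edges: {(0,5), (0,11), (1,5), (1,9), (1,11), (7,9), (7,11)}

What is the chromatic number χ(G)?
Clique number ω(G) = 2 (lower bound: χ ≥ ω).
The graph is bipartite (no odd cycle), so 2 colors suffice: χ(G) = 2.
A valid 2-coloring: color 1: [5, 9, 11]; color 2: [0, 1, 7].

χ(G) = 2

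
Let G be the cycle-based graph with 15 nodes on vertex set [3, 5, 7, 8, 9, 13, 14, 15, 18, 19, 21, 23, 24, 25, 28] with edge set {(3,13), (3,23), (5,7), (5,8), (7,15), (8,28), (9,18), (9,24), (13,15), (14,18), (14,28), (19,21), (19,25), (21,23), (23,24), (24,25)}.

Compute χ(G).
Clique number ω(G) = 2 (lower bound: χ ≥ ω).
Odd cycle [25, 19, 21, 23, 24] needs 3 colors (χ ≥ 3).
The coloring below uses 3 colors, so χ(G) = 3.
A valid 3-coloring: color 1: [3, 5, 15, 18, 19, 24, 28]; color 2: [7, 8, 9, 13, 14, 23, 25]; color 3: [21].

χ(G) = 3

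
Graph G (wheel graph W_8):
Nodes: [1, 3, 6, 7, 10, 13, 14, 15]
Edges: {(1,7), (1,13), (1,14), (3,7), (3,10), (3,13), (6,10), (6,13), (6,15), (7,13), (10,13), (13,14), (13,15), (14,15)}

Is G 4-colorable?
A valid 4-coloring: color 1: [13]; color 2: [6, 7, 14]; color 3: [1, 10, 15]; color 4: [3].
(χ(G) = 4 ≤ 4.)

Yes, G is 4-colorable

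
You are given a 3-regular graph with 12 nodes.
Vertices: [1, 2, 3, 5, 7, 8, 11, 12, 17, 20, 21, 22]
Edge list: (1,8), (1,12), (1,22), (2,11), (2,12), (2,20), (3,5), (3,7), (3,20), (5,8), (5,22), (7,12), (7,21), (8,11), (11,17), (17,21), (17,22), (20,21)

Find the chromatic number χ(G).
χ(G) = 3

Clique number ω(G) = 2 (lower bound: χ ≥ ω).
Odd cycle [12, 2, 11, 8, 1] needs 3 colors (χ ≥ 3).
The coloring below uses 3 colors, so χ(G) = 3.
A valid 3-coloring: color 1: [3, 11, 12, 21, 22]; color 2: [1, 5, 7, 17, 20]; color 3: [2, 8].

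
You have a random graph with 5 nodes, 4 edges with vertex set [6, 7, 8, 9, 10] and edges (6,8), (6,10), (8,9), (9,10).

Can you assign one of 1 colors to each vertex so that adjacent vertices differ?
No, G is not 1-colorable

Edge (8,9) forces its endpoints to differ, so 1 color is not enough.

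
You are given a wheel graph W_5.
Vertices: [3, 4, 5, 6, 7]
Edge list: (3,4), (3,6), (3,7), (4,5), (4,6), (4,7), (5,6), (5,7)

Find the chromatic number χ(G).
Clique number ω(G) = 3 (lower bound: χ ≥ ω).
The clique on [3, 4, 6] has size 3, forcing χ ≥ 3, and the coloring below uses 3 colors, so χ(G) = 3.
A valid 3-coloring: color 1: [4]; color 2: [3, 5]; color 3: [6, 7].

χ(G) = 3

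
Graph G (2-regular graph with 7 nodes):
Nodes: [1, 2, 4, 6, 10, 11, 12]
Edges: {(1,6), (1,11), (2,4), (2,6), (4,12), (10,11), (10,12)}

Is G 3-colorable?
Yes, G is 3-colorable

A valid 3-coloring: color 1: [4, 6, 11]; color 2: [1, 2, 10]; color 3: [12].
(χ(G) = 3 ≤ 3.)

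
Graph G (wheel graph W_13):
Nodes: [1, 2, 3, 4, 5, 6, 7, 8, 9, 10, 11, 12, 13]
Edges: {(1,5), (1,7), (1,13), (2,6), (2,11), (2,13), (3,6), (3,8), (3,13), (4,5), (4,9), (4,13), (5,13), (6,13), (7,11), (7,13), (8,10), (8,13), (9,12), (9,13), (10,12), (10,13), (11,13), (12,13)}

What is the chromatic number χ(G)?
Clique number ω(G) = 3 (lower bound: χ ≥ ω).
The clique on [1, 5, 13] has size 3, forcing χ ≥ 3, and the coloring below uses 3 colors, so χ(G) = 3.
A valid 3-coloring: color 1: [13]; color 2: [1, 4, 6, 8, 11, 12]; color 3: [2, 3, 5, 7, 9, 10].

χ(G) = 3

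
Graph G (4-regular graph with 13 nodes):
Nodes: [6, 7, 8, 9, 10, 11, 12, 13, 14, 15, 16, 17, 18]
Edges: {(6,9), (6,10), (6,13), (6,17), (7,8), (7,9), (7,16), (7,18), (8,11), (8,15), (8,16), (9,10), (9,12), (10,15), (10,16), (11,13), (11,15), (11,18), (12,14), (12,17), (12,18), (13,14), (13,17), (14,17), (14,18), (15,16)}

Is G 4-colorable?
Yes, G is 4-colorable

A valid 4-coloring: color 1: [9, 15, 17, 18]; color 2: [6, 11, 14, 16]; color 3: [8, 10, 12, 13]; color 4: [7].
(χ(G) = 4 ≤ 4.)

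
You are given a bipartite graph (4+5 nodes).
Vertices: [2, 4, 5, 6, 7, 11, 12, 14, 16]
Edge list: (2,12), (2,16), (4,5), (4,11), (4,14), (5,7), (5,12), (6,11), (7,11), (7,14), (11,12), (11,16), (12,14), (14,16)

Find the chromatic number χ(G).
Clique number ω(G) = 2 (lower bound: χ ≥ ω).
The graph is bipartite (no odd cycle), so 2 colors suffice: χ(G) = 2.
A valid 2-coloring: color 1: [2, 5, 11, 14]; color 2: [4, 6, 7, 12, 16].

χ(G) = 2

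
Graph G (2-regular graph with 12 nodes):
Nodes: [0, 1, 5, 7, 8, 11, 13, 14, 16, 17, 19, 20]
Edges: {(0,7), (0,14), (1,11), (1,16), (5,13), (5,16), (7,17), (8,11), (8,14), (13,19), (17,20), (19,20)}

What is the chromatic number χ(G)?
χ(G) = 2

Clique number ω(G) = 2 (lower bound: χ ≥ ω).
The graph is bipartite (no odd cycle), so 2 colors suffice: χ(G) = 2.
A valid 2-coloring: color 1: [7, 11, 13, 14, 16, 20]; color 2: [0, 1, 5, 8, 17, 19].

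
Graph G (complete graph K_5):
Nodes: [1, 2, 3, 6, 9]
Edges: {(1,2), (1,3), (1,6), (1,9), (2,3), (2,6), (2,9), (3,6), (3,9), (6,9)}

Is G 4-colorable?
No, G is not 4-colorable

The clique on vertices [1, 2, 3, 6, 9] has size 5 > 4, so it alone needs 5 colors.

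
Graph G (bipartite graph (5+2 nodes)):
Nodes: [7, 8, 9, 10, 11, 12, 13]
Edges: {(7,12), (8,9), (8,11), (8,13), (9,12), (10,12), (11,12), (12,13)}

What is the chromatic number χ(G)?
Clique number ω(G) = 2 (lower bound: χ ≥ ω).
The graph is bipartite (no odd cycle), so 2 colors suffice: χ(G) = 2.
A valid 2-coloring: color 1: [8, 12]; color 2: [7, 9, 10, 11, 13].

χ(G) = 2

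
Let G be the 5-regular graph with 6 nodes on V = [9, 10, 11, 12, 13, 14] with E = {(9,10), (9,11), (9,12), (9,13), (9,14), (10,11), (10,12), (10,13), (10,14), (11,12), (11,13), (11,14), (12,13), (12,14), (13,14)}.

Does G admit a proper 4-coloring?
The clique on vertices [9, 10, 11, 12, 13, 14] has size 6 > 4, so it alone needs 6 colors.

No, G is not 4-colorable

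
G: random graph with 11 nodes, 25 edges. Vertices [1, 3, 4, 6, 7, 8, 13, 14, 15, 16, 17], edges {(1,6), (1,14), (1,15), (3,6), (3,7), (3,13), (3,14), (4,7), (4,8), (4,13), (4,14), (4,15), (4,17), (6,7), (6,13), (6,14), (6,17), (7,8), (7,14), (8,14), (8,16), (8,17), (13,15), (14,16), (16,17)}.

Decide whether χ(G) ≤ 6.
A valid 6-coloring: color 1: [13, 14, 17]; color 2: [4, 6, 16]; color 3: [7, 15]; color 4: [1, 3, 8].
(χ(G) = 4 ≤ 6.)

Yes, G is 6-colorable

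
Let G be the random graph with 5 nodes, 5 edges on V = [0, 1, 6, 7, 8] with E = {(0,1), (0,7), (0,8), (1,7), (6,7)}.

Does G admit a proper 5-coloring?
A valid 5-coloring: color 1: [7, 8]; color 2: [0, 6]; color 3: [1].
(χ(G) = 3 ≤ 5.)

Yes, G is 5-colorable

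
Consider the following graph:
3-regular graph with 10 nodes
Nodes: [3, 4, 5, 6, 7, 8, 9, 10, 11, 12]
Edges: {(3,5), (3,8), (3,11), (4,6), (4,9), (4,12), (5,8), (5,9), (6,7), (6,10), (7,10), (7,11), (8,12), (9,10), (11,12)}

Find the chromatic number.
χ(G) = 3

Clique number ω(G) = 3 (lower bound: χ ≥ ω).
The clique on [3, 5, 8] has size 3, forcing χ ≥ 3, and the coloring below uses 3 colors, so χ(G) = 3.
A valid 3-coloring: color 1: [5, 7, 12]; color 2: [3, 6, 9]; color 3: [4, 8, 10, 11].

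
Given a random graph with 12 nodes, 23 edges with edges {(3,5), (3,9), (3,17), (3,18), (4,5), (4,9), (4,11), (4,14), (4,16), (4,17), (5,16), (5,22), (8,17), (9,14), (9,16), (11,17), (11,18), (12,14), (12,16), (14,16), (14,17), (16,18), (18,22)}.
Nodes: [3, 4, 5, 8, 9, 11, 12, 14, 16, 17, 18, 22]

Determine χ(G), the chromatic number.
χ(G) = 4

Clique number ω(G) = 4 (lower bound: χ ≥ ω).
The clique on [4, 9, 14, 16] has size 4, forcing χ ≥ 4, and the coloring below uses 4 colors, so χ(G) = 4.
A valid 4-coloring: color 1: [16, 17, 22]; color 2: [3, 4, 8, 12]; color 3: [5, 14, 18]; color 4: [9, 11].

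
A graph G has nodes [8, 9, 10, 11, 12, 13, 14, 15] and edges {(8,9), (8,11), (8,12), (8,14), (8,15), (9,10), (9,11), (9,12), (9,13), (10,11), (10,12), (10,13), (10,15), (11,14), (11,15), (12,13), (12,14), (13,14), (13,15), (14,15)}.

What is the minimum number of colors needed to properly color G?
Clique number ω(G) = 4 (lower bound: χ ≥ ω).
The clique on [8, 11, 14, 15] has size 4, forcing χ ≥ 4, and the coloring below uses 4 colors, so χ(G) = 4.
A valid 4-coloring: color 1: [8, 13]; color 2: [10, 14]; color 3: [9, 15]; color 4: [11, 12].

χ(G) = 4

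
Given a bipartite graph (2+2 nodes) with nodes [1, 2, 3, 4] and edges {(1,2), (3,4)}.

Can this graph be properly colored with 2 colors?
A valid 2-coloring: color 1: [1, 4]; color 2: [2, 3].
(χ(G) = 2 ≤ 2.)

Yes, G is 2-colorable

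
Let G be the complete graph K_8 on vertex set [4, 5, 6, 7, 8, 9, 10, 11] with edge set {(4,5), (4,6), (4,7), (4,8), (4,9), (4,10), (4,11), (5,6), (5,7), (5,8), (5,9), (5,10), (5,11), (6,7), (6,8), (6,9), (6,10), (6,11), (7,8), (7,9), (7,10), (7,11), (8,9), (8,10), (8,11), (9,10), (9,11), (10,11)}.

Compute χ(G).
Clique number ω(G) = 8 (lower bound: χ ≥ ω).
The clique on [4, 5, 6, 7, 8, 9, 10, 11] has size 8, forcing χ ≥ 8, and the coloring below uses 8 colors, so χ(G) = 8.
A valid 8-coloring: color 1: [5]; color 2: [9]; color 3: [10]; color 4: [8]; color 5: [4]; color 6: [11]; color 7: [7]; color 8: [6].

χ(G) = 8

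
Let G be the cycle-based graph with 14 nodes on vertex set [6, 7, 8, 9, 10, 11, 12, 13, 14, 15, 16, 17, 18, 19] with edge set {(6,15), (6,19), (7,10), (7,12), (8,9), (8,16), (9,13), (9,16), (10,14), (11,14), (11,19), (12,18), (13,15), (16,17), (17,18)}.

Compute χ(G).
Clique number ω(G) = 3 (lower bound: χ ≥ ω).
The clique on [8, 9, 16] has size 3, forcing χ ≥ 3, and the coloring below uses 3 colors, so χ(G) = 3.
A valid 3-coloring: color 1: [6, 10, 11, 12, 13, 16]; color 2: [7, 9, 14, 15, 18, 19]; color 3: [8, 17].

χ(G) = 3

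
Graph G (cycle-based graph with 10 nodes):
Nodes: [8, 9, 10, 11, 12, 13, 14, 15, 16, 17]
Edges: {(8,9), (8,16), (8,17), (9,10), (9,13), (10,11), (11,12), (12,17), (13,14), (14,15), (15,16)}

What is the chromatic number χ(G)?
Clique number ω(G) = 2 (lower bound: χ ≥ ω).
The graph is bipartite (no odd cycle), so 2 colors suffice: χ(G) = 2.
A valid 2-coloring: color 1: [9, 11, 14, 16, 17]; color 2: [8, 10, 12, 13, 15].

χ(G) = 2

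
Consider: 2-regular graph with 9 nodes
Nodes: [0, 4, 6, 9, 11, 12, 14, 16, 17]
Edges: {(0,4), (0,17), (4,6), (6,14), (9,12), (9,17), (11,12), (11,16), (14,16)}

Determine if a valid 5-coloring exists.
A valid 5-coloring: color 1: [4, 12, 14, 17]; color 2: [0, 6, 9, 16]; color 3: [11].
(χ(G) = 3 ≤ 5.)

Yes, G is 5-colorable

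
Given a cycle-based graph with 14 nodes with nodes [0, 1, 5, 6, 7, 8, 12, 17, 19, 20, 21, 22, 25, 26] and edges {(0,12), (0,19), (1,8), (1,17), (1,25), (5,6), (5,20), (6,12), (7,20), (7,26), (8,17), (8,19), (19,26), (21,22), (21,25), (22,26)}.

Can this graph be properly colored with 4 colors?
Yes, G is 4-colorable

A valid 4-coloring: color 1: [1, 5, 7, 12, 19, 21]; color 2: [0, 6, 8, 20, 25, 26]; color 3: [17, 22].
(χ(G) = 3 ≤ 4.)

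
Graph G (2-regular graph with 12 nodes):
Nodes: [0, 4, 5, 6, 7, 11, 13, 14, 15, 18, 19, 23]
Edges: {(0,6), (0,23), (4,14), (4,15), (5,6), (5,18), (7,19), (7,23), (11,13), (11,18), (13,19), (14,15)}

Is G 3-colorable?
Yes, G is 3-colorable

A valid 3-coloring: color 1: [0, 4, 7, 13, 18]; color 2: [6, 11, 15, 19, 23]; color 3: [5, 14].
(χ(G) = 3 ≤ 3.)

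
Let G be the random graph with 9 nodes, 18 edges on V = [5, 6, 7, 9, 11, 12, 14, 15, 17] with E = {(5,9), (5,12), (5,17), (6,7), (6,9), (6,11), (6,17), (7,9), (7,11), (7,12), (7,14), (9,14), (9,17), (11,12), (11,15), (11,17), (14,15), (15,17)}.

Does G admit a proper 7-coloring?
A valid 7-coloring: color 1: [9, 11]; color 2: [7, 17]; color 3: [6, 12, 14]; color 4: [5, 15].
(χ(G) = 4 ≤ 7.)

Yes, G is 7-colorable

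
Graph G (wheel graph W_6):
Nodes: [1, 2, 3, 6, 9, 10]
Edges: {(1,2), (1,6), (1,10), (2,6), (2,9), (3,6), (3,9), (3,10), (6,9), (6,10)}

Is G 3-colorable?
No, G is not 3-colorable

Odd cycle [1, 2, 9, 3, 10] needs 3 colors (χ ≥ 3).
Vertex 6 is adjacent to every vertex of [1, 2, 3, 9, 10], which already need 3 colors among themselves, so 6 needs a new color (χ ≥ 4).
Hence χ(G) ≥ 4 > 3, so no proper 3-coloring exists.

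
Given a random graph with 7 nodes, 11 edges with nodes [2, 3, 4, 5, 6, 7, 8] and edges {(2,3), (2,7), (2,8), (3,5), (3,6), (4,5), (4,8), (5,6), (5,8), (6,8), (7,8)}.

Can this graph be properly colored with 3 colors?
Yes, G is 3-colorable

A valid 3-coloring: color 1: [3, 8]; color 2: [5, 7]; color 3: [2, 4, 6].
(χ(G) = 3 ≤ 3.)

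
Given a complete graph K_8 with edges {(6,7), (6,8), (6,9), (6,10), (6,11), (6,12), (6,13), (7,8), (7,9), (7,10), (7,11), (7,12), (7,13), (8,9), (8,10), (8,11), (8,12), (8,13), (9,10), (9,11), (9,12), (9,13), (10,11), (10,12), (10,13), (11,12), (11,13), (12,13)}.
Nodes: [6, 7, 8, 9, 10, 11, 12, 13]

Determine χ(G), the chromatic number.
Clique number ω(G) = 8 (lower bound: χ ≥ ω).
The clique on [6, 7, 8, 9, 10, 11, 12, 13] has size 8, forcing χ ≥ 8, and the coloring below uses 8 colors, so χ(G) = 8.
A valid 8-coloring: color 1: [7]; color 2: [6]; color 3: [9]; color 4: [10]; color 5: [11]; color 6: [13]; color 7: [8]; color 8: [12].

χ(G) = 8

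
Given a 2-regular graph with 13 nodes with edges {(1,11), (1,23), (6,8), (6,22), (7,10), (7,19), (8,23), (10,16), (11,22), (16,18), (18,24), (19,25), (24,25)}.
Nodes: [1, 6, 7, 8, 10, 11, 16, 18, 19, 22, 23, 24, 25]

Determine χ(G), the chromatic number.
χ(G) = 3

Clique number ω(G) = 2 (lower bound: χ ≥ ω).
Odd cycle [25, 24, 18, 16, 10, 7, 19] needs 3 colors (χ ≥ 3).
The coloring below uses 3 colors, so χ(G) = 3.
A valid 3-coloring: color 1: [1, 7, 8, 16, 22, 24]; color 2: [6, 10, 11, 18, 23, 25]; color 3: [19].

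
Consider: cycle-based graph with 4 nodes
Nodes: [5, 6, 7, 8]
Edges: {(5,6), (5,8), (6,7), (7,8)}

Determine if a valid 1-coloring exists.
Edge (5,8) forces its endpoints to differ, so 1 color is not enough.

No, G is not 1-colorable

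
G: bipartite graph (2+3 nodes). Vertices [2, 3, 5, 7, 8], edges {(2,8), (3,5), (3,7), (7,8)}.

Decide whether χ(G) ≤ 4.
Yes, G is 4-colorable

A valid 4-coloring: color 1: [3, 8]; color 2: [2, 5, 7].
(χ(G) = 2 ≤ 4.)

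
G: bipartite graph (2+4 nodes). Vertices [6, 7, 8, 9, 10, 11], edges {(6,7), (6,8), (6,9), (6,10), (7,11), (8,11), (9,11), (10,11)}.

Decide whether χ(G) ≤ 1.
No, G is not 1-colorable

Edge (8,11) forces its endpoints to differ, so 1 color is not enough.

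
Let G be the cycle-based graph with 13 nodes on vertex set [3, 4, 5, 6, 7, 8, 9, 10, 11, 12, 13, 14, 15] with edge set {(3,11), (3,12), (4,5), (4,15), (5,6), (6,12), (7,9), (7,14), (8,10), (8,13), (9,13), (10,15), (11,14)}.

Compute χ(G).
χ(G) = 3

Clique number ω(G) = 2 (lower bound: χ ≥ ω).
Odd cycle [11, 3, 12, 6, 5, 4, 15, 10, 8, 13, 9, 7, 14] needs 3 colors (χ ≥ 3).
The coloring below uses 3 colors, so χ(G) = 3.
A valid 3-coloring: color 1: [5, 7, 8, 11, 12, 15]; color 2: [3, 4, 6, 10, 13, 14]; color 3: [9].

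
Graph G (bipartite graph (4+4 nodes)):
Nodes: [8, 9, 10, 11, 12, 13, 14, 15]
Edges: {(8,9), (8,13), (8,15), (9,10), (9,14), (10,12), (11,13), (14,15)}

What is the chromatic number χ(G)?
χ(G) = 2

Clique number ω(G) = 2 (lower bound: χ ≥ ω).
The graph is bipartite (no odd cycle), so 2 colors suffice: χ(G) = 2.
A valid 2-coloring: color 1: [8, 10, 11, 14]; color 2: [9, 12, 13, 15].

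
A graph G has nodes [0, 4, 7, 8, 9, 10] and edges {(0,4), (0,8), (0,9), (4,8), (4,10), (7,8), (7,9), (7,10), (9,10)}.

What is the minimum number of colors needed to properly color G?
χ(G) = 3

Clique number ω(G) = 3 (lower bound: χ ≥ ω).
The clique on [0, 4, 8] has size 3, forcing χ ≥ 3, and the coloring below uses 3 colors, so χ(G) = 3.
A valid 3-coloring: color 1: [8, 10]; color 2: [0, 7]; color 3: [4, 9].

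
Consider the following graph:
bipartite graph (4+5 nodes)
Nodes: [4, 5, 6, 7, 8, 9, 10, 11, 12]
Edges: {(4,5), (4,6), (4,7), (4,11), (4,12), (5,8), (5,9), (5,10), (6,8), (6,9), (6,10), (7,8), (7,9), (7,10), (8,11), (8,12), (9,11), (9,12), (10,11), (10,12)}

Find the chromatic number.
χ(G) = 2

Clique number ω(G) = 2 (lower bound: χ ≥ ω).
The graph is bipartite (no odd cycle), so 2 colors suffice: χ(G) = 2.
A valid 2-coloring: color 1: [4, 8, 9, 10]; color 2: [5, 6, 7, 11, 12].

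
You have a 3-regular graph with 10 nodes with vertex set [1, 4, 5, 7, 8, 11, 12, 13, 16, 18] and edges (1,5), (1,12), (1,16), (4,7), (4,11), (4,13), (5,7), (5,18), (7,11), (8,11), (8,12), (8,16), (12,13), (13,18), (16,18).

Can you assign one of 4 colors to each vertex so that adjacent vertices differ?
A valid 4-coloring: color 1: [1, 7, 8, 13]; color 2: [5, 11, 12, 16]; color 3: [4, 18].
(χ(G) = 3 ≤ 4.)

Yes, G is 4-colorable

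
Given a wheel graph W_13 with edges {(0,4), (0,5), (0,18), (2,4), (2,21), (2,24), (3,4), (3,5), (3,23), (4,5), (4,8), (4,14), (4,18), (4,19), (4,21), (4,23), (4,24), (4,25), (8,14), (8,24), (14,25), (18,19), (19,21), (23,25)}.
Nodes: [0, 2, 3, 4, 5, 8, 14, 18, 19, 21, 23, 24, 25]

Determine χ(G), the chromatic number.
Clique number ω(G) = 3 (lower bound: χ ≥ ω).
The clique on [0, 4, 18] has size 3, forcing χ ≥ 3, and the coloring below uses 3 colors, so χ(G) = 3.
A valid 3-coloring: color 1: [4]; color 2: [5, 14, 18, 21, 23, 24]; color 3: [0, 2, 3, 8, 19, 25].

χ(G) = 3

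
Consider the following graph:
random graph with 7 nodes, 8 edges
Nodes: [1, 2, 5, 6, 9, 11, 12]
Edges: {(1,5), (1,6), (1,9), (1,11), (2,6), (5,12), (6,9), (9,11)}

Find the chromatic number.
χ(G) = 3

Clique number ω(G) = 3 (lower bound: χ ≥ ω).
The clique on [1, 9, 11] has size 3, forcing χ ≥ 3, and the coloring below uses 3 colors, so χ(G) = 3.
A valid 3-coloring: color 1: [1, 2, 12]; color 2: [5, 6, 11]; color 3: [9].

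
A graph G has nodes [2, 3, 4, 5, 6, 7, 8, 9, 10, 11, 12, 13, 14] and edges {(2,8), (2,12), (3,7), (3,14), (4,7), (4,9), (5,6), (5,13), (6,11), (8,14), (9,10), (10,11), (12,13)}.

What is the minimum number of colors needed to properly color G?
Clique number ω(G) = 2 (lower bound: χ ≥ ω).
Odd cycle [13, 5, 6, 11, 10, 9, 4, 7, 3, 14, 8, 2, 12] needs 3 colors (χ ≥ 3).
The coloring below uses 3 colors, so χ(G) = 3.
A valid 3-coloring: color 1: [2, 5, 7, 9, 11, 14]; color 2: [3, 4, 6, 8, 10, 12]; color 3: [13].

χ(G) = 3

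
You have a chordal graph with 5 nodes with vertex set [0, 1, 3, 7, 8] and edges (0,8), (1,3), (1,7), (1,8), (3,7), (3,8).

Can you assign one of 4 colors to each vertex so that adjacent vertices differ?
Yes, G is 4-colorable

A valid 4-coloring: color 1: [0, 1]; color 2: [3]; color 3: [7, 8].
(χ(G) = 3 ≤ 4.)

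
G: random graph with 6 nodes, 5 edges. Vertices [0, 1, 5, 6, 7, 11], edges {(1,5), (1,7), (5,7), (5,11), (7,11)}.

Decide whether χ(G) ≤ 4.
Yes, G is 4-colorable

A valid 4-coloring: color 1: [0, 6, 7]; color 2: [5]; color 3: [1, 11].
(χ(G) = 3 ≤ 4.)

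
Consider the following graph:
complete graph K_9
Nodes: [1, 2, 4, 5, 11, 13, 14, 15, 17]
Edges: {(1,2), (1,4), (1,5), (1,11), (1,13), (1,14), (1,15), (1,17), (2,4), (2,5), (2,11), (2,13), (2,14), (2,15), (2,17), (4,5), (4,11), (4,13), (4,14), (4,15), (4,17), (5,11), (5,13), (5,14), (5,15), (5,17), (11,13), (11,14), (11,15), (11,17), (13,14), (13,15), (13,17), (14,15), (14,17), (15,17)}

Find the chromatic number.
Clique number ω(G) = 9 (lower bound: χ ≥ ω).
The clique on [1, 2, 4, 5, 11, 13, 14, 15, 17] has size 9, forcing χ ≥ 9, and the coloring below uses 9 colors, so χ(G) = 9.
A valid 9-coloring: color 1: [4]; color 2: [1]; color 3: [2]; color 4: [11]; color 5: [13]; color 6: [17]; color 7: [5]; color 8: [15]; color 9: [14].

χ(G) = 9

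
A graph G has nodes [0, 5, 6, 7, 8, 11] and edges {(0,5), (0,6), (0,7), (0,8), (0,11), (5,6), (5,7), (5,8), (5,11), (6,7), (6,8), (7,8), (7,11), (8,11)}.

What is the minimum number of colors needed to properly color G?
Clique number ω(G) = 5 (lower bound: χ ≥ ω).
The clique on [0, 5, 7, 8, 11] has size 5, forcing χ ≥ 5, and the coloring below uses 5 colors, so χ(G) = 5.
A valid 5-coloring: color 1: [0]; color 2: [8]; color 3: [5]; color 4: [7]; color 5: [6, 11].

χ(G) = 5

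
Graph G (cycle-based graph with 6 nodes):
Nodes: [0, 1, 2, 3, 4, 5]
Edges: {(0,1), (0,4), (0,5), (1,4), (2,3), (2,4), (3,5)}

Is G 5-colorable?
Yes, G is 5-colorable

A valid 5-coloring: color 1: [3, 4]; color 2: [0, 2]; color 3: [1, 5].
(χ(G) = 3 ≤ 5.)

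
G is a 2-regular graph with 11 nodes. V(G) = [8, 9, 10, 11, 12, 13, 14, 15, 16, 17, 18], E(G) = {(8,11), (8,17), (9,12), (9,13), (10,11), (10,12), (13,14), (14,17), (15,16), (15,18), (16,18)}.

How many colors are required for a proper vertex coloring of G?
Clique number ω(G) = 3 (lower bound: χ ≥ ω).
The clique on [15, 16, 18] has size 3, forcing χ ≥ 3, and the coloring below uses 3 colors, so χ(G) = 3.
A valid 3-coloring: color 1: [11, 12, 13, 16, 17]; color 2: [8, 9, 10, 14, 18]; color 3: [15].

χ(G) = 3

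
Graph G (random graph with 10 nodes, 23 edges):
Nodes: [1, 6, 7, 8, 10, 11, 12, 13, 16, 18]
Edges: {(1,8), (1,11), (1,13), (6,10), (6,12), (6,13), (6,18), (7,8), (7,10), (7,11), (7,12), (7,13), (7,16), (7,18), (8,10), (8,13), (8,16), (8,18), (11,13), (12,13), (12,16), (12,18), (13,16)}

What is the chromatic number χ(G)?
χ(G) = 4

Clique number ω(G) = 4 (lower bound: χ ≥ ω).
The clique on [7, 8, 13, 16] has size 4, forcing χ ≥ 4, and the coloring below uses 4 colors, so χ(G) = 4.
A valid 4-coloring: color 1: [1, 6, 7]; color 2: [10, 13, 18]; color 3: [8, 11, 12]; color 4: [16].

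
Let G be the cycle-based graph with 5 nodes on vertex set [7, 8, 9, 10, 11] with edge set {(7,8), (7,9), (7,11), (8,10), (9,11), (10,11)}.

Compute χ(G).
Clique number ω(G) = 3 (lower bound: χ ≥ ω).
The clique on [7, 9, 11] has size 3, forcing χ ≥ 3, and the coloring below uses 3 colors, so χ(G) = 3.
A valid 3-coloring: color 1: [7, 10]; color 2: [8, 11]; color 3: [9].

χ(G) = 3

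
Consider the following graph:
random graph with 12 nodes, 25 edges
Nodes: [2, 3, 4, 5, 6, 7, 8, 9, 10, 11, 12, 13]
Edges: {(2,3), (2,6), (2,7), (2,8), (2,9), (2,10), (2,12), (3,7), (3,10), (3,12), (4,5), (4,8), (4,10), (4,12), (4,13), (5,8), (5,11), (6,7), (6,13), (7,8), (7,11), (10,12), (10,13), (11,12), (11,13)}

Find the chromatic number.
χ(G) = 4

Clique number ω(G) = 4 (lower bound: χ ≥ ω).
The clique on [2, 3, 10, 12] has size 4, forcing χ ≥ 4, and the coloring below uses 4 colors, so χ(G) = 4.
A valid 4-coloring: color 1: [2, 4, 11]; color 2: [5, 7, 9, 10]; color 3: [8, 12, 13]; color 4: [3, 6].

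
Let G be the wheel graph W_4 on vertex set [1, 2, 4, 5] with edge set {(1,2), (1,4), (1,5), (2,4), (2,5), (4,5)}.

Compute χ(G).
χ(G) = 4

Clique number ω(G) = 4 (lower bound: χ ≥ ω).
The clique on [1, 2, 4, 5] has size 4, forcing χ ≥ 4, and the coloring below uses 4 colors, so χ(G) = 4.
A valid 4-coloring: color 1: [1]; color 2: [4]; color 3: [2]; color 4: [5].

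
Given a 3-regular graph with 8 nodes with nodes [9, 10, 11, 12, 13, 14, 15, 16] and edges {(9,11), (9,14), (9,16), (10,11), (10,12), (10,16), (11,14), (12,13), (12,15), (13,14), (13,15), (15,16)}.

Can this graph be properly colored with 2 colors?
No, G is not 2-colorable

The clique on vertices [9, 11, 14] has size 3 > 2, so it alone needs 3 colors.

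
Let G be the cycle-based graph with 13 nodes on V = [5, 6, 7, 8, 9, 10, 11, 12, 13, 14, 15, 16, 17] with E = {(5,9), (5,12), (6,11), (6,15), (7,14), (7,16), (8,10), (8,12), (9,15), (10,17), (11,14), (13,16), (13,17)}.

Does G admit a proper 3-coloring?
A valid 3-coloring: color 1: [6, 8, 9, 14, 16, 17]; color 2: [5, 7, 10, 11, 13, 15]; color 3: [12].
(χ(G) = 3 ≤ 3.)

Yes, G is 3-colorable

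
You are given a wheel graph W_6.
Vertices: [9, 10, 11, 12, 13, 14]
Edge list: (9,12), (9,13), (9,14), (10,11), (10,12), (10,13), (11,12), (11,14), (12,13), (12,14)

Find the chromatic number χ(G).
Clique number ω(G) = 3 (lower bound: χ ≥ ω).
Odd cycle [13, 10, 11, 14, 9] needs 3 colors (χ ≥ 3).
Vertex 12 is adjacent to every vertex of [9, 10, 11, 13, 14], which already need 3 colors among themselves, so 12 needs a new color (χ ≥ 4).
The coloring below uses 4 colors, so χ(G) = 4.
A valid 4-coloring: color 1: [12]; color 2: [13, 14]; color 3: [9, 10]; color 4: [11].

χ(G) = 4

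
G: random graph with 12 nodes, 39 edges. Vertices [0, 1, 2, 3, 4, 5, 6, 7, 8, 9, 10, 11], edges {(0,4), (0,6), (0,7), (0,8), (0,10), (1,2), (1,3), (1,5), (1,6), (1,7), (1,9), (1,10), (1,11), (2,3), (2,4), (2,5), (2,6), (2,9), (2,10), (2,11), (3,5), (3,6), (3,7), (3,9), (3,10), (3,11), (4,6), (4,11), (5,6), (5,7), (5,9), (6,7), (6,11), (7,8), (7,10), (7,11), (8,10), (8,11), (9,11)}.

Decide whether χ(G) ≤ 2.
No, G is not 2-colorable

The clique on vertices [1, 2, 3, 9, 11] has size 5 > 2, so it alone needs 5 colors.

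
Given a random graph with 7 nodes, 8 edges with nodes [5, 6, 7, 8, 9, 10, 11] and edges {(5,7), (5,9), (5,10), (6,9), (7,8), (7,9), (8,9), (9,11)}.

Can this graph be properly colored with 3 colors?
Yes, G is 3-colorable

A valid 3-coloring: color 1: [9, 10]; color 2: [5, 6, 8, 11]; color 3: [7].
(χ(G) = 3 ≤ 3.)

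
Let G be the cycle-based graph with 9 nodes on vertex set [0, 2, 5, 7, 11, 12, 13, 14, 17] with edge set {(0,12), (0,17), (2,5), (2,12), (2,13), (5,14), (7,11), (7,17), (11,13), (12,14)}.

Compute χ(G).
Clique number ω(G) = 2 (lower bound: χ ≥ ω).
Odd cycle [17, 7, 11, 13, 2, 12, 0] needs 3 colors (χ ≥ 3).
The coloring below uses 3 colors, so χ(G) = 3.
A valid 3-coloring: color 1: [5, 7, 12, 13]; color 2: [2, 11, 14, 17]; color 3: [0].

χ(G) = 3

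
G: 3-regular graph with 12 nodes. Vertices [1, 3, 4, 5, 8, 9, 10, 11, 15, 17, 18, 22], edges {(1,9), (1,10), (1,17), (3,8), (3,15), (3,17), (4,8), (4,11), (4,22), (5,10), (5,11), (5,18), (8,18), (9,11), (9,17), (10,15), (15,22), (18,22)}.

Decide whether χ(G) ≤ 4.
A valid 4-coloring: color 1: [4, 9, 15, 18]; color 2: [8, 10, 11, 17, 22]; color 3: [1, 3, 5].
(χ(G) = 3 ≤ 4.)

Yes, G is 4-colorable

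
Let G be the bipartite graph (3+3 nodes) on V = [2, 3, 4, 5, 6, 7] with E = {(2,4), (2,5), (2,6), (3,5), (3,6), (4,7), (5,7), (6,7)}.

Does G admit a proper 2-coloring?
A valid 2-coloring: color 1: [4, 5, 6]; color 2: [2, 3, 7].
(χ(G) = 2 ≤ 2.)

Yes, G is 2-colorable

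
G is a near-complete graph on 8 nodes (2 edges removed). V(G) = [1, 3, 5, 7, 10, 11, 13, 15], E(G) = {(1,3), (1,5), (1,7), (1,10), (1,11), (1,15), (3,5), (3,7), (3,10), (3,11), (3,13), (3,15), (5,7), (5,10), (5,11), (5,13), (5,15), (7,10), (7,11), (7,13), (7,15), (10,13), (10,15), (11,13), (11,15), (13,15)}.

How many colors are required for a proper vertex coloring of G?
Clique number ω(G) = 6 (lower bound: χ ≥ ω).
The clique on [1, 3, 5, 7, 10, 15] has size 6, forcing χ ≥ 6, and the coloring below uses 6 colors, so χ(G) = 6.
A valid 6-coloring: color 1: [15]; color 2: [3]; color 3: [5]; color 4: [7]; color 5: [10, 11]; color 6: [1, 13].

χ(G) = 6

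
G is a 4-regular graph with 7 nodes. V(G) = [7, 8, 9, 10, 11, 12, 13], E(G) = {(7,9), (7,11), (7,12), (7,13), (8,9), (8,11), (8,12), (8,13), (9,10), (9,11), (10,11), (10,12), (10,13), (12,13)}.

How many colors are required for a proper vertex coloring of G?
χ(G) = 3

Clique number ω(G) = 3 (lower bound: χ ≥ ω).
The clique on [8, 9, 11] has size 3, forcing χ ≥ 3, and the coloring below uses 3 colors, so χ(G) = 3.
A valid 3-coloring: color 1: [7, 8, 10]; color 2: [9, 12]; color 3: [11, 13].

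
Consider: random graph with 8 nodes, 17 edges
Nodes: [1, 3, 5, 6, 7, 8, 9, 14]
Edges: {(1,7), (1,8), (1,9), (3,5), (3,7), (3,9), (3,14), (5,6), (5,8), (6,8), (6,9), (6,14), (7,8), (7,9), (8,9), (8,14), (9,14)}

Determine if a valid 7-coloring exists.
Yes, G is 7-colorable

A valid 7-coloring: color 1: [5, 9]; color 2: [3, 8]; color 3: [6, 7]; color 4: [1, 14].
(χ(G) = 4 ≤ 7.)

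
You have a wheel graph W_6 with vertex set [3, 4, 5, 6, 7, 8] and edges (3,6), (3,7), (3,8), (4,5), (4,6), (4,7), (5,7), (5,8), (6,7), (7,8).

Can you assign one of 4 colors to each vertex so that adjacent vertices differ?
Yes, G is 4-colorable

A valid 4-coloring: color 1: [7]; color 2: [3, 4]; color 3: [5, 6]; color 4: [8].
(χ(G) = 4 ≤ 4.)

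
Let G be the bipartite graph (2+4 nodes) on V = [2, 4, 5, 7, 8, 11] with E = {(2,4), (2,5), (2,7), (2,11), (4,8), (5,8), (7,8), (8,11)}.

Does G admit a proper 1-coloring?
No, G is not 1-colorable

Edge (8,11) forces its endpoints to differ, so 1 color is not enough.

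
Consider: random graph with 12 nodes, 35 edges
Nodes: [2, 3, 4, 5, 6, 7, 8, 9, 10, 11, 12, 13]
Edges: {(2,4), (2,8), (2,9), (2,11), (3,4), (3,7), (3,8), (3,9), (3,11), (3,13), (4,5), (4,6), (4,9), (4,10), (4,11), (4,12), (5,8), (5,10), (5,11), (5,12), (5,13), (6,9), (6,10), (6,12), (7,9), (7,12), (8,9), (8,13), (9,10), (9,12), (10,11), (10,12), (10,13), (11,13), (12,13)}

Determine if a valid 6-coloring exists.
Yes, G is 6-colorable

A valid 6-coloring: color 1: [4, 7, 13]; color 2: [5, 9]; color 3: [2, 3, 10]; color 4: [8, 11, 12]; color 5: [6].
(χ(G) = 5 ≤ 6.)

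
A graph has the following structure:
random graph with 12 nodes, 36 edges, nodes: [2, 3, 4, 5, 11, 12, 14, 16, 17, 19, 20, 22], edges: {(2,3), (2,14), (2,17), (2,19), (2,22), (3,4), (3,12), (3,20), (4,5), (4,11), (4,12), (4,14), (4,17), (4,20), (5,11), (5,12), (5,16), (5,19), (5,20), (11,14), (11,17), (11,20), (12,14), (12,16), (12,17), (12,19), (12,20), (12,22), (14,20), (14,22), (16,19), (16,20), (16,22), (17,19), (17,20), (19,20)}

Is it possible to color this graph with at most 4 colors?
No, G is not 4-colorable

The clique on vertices [5, 12, 16, 19, 20] has size 5 > 4, so it alone needs 5 colors.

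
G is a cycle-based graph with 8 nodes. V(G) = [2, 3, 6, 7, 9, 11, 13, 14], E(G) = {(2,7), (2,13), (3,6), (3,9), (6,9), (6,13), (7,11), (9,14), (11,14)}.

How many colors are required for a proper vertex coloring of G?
χ(G) = 3

Clique number ω(G) = 3 (lower bound: χ ≥ ω).
The clique on [3, 6, 9] has size 3, forcing χ ≥ 3, and the coloring below uses 3 colors, so χ(G) = 3.
A valid 3-coloring: color 1: [2, 6, 11]; color 2: [7, 9, 13]; color 3: [3, 14].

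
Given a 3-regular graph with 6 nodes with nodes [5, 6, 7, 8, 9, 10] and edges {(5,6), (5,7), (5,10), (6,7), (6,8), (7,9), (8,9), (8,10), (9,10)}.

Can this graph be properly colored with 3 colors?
Yes, G is 3-colorable

A valid 3-coloring: color 1: [6, 9]; color 2: [7, 10]; color 3: [5, 8].
(χ(G) = 3 ≤ 3.)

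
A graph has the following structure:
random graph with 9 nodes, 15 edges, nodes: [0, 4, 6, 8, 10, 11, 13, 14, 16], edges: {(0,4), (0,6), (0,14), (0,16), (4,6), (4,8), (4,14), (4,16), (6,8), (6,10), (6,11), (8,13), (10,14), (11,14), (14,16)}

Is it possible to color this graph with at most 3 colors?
No, G is not 3-colorable

The clique on vertices [0, 4, 14, 16] has size 4 > 3, so it alone needs 4 colors.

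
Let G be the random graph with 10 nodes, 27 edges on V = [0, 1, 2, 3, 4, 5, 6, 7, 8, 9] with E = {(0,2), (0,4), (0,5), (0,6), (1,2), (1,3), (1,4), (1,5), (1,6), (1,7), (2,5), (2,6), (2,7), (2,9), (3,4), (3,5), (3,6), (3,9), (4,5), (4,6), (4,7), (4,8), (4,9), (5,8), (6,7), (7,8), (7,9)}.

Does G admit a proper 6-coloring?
Yes, G is 6-colorable

A valid 6-coloring: color 1: [2, 4]; color 2: [0, 3, 7]; color 3: [1, 8, 9]; color 4: [5, 6].
(χ(G) = 4 ≤ 6.)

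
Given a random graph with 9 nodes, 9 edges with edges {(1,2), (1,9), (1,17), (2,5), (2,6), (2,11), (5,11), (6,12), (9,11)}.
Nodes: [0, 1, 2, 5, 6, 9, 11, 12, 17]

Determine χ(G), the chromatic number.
χ(G) = 3

Clique number ω(G) = 3 (lower bound: χ ≥ ω).
The clique on [2, 5, 11] has size 3, forcing χ ≥ 3, and the coloring below uses 3 colors, so χ(G) = 3.
A valid 3-coloring: color 1: [0, 2, 9, 12, 17]; color 2: [1, 6, 11]; color 3: [5].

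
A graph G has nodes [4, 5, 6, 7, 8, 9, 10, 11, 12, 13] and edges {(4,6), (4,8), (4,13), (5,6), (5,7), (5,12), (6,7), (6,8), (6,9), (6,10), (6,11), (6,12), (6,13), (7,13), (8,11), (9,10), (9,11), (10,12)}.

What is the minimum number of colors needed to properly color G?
Clique number ω(G) = 3 (lower bound: χ ≥ ω).
Odd cycle [7, 5, 12, 10, 9, 11, 8, 4, 13] needs 3 colors (χ ≥ 3).
Vertex 6 is adjacent to every vertex of [4, 5, 7, 8, 9, 10, 11, 12, 13], which already need 3 colors among themselves, so 6 needs a new color (χ ≥ 4).
The coloring below uses 4 colors, so χ(G) = 4.
A valid 4-coloring: color 1: [6]; color 2: [4, 7, 9, 12]; color 3: [5, 10, 11, 13]; color 4: [8].

χ(G) = 4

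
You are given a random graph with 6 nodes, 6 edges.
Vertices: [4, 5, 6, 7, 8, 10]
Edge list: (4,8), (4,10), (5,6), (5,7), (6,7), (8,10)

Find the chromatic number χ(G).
χ(G) = 3

Clique number ω(G) = 3 (lower bound: χ ≥ ω).
The clique on [4, 8, 10] has size 3, forcing χ ≥ 3, and the coloring below uses 3 colors, so χ(G) = 3.
A valid 3-coloring: color 1: [7, 8]; color 2: [6, 10]; color 3: [4, 5].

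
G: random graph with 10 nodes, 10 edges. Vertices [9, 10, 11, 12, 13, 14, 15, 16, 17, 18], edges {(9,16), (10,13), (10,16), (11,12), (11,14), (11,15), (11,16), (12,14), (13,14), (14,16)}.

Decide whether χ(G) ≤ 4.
A valid 4-coloring: color 1: [12, 13, 15, 16, 17, 18]; color 2: [9, 10, 14]; color 3: [11].
(χ(G) = 3 ≤ 4.)

Yes, G is 4-colorable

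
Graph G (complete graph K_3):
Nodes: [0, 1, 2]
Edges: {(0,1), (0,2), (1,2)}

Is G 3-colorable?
A valid 3-coloring: color 1: [1]; color 2: [2]; color 3: [0].
(χ(G) = 3 ≤ 3.)

Yes, G is 3-colorable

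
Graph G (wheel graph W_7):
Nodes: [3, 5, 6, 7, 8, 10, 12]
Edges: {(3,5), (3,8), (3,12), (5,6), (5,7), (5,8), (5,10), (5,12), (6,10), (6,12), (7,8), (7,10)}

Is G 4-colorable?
Yes, G is 4-colorable

A valid 4-coloring: color 1: [5]; color 2: [3, 6, 7]; color 3: [8, 10, 12].
(χ(G) = 3 ≤ 4.)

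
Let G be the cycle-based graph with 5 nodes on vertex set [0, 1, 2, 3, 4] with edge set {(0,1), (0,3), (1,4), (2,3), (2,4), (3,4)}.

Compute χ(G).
Clique number ω(G) = 3 (lower bound: χ ≥ ω).
The clique on [2, 3, 4] has size 3, forcing χ ≥ 3, and the coloring below uses 3 colors, so χ(G) = 3.
A valid 3-coloring: color 1: [1, 3]; color 2: [0, 4]; color 3: [2].

χ(G) = 3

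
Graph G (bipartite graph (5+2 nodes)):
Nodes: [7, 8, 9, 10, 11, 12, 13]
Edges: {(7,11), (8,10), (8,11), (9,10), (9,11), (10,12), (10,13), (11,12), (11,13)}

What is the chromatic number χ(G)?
Clique number ω(G) = 2 (lower bound: χ ≥ ω).
The graph is bipartite (no odd cycle), so 2 colors suffice: χ(G) = 2.
A valid 2-coloring: color 1: [10, 11]; color 2: [7, 8, 9, 12, 13].

χ(G) = 2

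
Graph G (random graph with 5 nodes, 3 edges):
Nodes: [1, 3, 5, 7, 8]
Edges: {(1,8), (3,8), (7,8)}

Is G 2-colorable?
A valid 2-coloring: color 1: [5, 8]; color 2: [1, 3, 7].
(χ(G) = 2 ≤ 2.)

Yes, G is 2-colorable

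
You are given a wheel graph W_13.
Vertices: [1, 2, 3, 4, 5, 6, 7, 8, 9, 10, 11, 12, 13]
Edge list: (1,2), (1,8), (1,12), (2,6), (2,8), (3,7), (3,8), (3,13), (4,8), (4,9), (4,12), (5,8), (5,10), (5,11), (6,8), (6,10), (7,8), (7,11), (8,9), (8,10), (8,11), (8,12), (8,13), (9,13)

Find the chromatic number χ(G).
Clique number ω(G) = 3 (lower bound: χ ≥ ω).
The clique on [1, 2, 8] has size 3, forcing χ ≥ 3, and the coloring below uses 3 colors, so χ(G) = 3.
A valid 3-coloring: color 1: [8]; color 2: [2, 3, 9, 10, 11, 12]; color 3: [1, 4, 5, 6, 7, 13].

χ(G) = 3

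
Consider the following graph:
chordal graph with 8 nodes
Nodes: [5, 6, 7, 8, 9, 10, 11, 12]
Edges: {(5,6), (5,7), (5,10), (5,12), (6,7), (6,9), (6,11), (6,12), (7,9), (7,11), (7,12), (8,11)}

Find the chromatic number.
Clique number ω(G) = 4 (lower bound: χ ≥ ω).
The clique on [5, 6, 7, 12] has size 4, forcing χ ≥ 4, and the coloring below uses 4 colors, so χ(G) = 4.
A valid 4-coloring: color 1: [6, 8, 10]; color 2: [7]; color 3: [5, 9, 11]; color 4: [12].

χ(G) = 4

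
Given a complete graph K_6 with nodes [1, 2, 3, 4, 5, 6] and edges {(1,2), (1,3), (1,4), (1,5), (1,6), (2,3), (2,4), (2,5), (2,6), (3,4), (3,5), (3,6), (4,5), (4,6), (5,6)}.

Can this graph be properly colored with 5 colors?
No, G is not 5-colorable

The clique on vertices [1, 2, 3, 4, 5, 6] has size 6 > 5, so it alone needs 6 colors.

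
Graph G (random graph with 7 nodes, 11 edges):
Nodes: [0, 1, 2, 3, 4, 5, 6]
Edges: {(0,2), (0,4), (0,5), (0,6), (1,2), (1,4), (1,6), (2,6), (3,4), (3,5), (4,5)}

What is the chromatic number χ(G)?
Clique number ω(G) = 3 (lower bound: χ ≥ ω).
The clique on [0, 2, 6] has size 3, forcing χ ≥ 3, and the coloring below uses 3 colors, so χ(G) = 3.
A valid 3-coloring: color 1: [0, 1, 3]; color 2: [4, 6]; color 3: [2, 5].

χ(G) = 3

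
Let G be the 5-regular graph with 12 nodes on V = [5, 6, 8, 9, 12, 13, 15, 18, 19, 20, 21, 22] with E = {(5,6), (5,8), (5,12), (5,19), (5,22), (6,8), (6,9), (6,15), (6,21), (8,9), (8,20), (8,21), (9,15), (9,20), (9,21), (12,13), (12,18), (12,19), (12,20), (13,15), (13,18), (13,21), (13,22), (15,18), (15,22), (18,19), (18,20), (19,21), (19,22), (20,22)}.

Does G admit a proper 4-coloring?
A valid 4-coloring: color 1: [6, 13, 19, 20]; color 2: [5, 15, 21]; color 3: [8, 18, 22]; color 4: [9, 12].
(χ(G) = 4 ≤ 4.)

Yes, G is 4-colorable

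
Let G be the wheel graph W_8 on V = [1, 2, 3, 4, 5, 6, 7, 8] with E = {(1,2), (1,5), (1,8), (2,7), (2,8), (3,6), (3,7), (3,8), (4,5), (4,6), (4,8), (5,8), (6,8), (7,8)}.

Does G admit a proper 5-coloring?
A valid 5-coloring: color 1: [8]; color 2: [1, 4, 7]; color 3: [2, 3, 5]; color 4: [6].
(χ(G) = 4 ≤ 5.)

Yes, G is 5-colorable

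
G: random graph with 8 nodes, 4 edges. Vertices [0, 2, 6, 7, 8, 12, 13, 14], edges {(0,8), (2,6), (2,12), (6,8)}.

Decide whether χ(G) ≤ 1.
Edge (0,8) forces its endpoints to differ, so 1 color is not enough.

No, G is not 1-colorable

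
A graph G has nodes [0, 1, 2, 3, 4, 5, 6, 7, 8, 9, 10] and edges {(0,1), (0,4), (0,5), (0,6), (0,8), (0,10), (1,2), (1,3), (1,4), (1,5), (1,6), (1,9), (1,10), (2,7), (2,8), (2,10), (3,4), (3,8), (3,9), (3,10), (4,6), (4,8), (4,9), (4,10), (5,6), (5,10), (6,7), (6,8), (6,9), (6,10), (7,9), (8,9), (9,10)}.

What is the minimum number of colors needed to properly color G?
χ(G) = 5

Clique number ω(G) = 5 (lower bound: χ ≥ ω).
The clique on [0, 1, 4, 6, 10] has size 5, forcing χ ≥ 5, and the coloring below uses 5 colors, so χ(G) = 5.
A valid 5-coloring: color 1: [1, 7, 8]; color 2: [10]; color 3: [2, 3, 6]; color 4: [0, 9]; color 5: [4, 5].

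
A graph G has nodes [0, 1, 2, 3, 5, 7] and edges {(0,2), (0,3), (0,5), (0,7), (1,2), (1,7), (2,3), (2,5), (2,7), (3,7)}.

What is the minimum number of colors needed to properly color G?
Clique number ω(G) = 4 (lower bound: χ ≥ ω).
The clique on [0, 2, 3, 7] has size 4, forcing χ ≥ 4, and the coloring below uses 4 colors, so χ(G) = 4.
A valid 4-coloring: color 1: [2]; color 2: [0, 1]; color 3: [5, 7]; color 4: [3].

χ(G) = 4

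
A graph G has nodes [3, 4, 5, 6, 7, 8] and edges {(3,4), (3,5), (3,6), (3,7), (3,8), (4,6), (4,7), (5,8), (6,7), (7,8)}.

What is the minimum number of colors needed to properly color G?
Clique number ω(G) = 4 (lower bound: χ ≥ ω).
The clique on [3, 4, 6, 7] has size 4, forcing χ ≥ 4, and the coloring below uses 4 colors, so χ(G) = 4.
A valid 4-coloring: color 1: [3]; color 2: [5, 7]; color 3: [4, 8]; color 4: [6].

χ(G) = 4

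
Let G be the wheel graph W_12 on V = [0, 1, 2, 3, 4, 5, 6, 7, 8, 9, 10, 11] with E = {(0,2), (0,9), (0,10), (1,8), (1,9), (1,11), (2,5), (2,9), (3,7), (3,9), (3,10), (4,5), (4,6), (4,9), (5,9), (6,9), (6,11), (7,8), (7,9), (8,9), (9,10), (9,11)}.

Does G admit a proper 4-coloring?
Yes, G is 4-colorable

A valid 4-coloring: color 1: [9]; color 2: [0, 3, 5, 8, 11]; color 3: [1, 2, 6, 7, 10]; color 4: [4].
(χ(G) = 4 ≤ 4.)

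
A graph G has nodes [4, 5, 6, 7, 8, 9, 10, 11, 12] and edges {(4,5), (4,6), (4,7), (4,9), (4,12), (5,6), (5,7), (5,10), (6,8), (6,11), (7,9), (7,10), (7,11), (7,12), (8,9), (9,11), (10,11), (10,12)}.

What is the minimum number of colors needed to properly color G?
Clique number ω(G) = 3 (lower bound: χ ≥ ω).
Odd cycle [11, 10, 5, 4, 9] needs 3 colors (χ ≥ 3).
Vertex 7 is adjacent to every vertex of [4, 5, 9, 10, 11], which already need 3 colors among themselves, so 7 needs a new color (χ ≥ 4).
The coloring below uses 4 colors, so χ(G) = 4.
A valid 4-coloring: color 1: [6, 7]; color 2: [4, 8, 11]; color 3: [9, 10]; color 4: [5, 12].

χ(G) = 4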